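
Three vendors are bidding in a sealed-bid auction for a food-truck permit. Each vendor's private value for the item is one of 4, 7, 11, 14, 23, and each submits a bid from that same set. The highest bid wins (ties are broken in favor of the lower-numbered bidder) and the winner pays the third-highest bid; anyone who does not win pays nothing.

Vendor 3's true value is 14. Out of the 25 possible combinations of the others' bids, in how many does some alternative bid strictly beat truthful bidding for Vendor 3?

Others bid (4, 14): truth gives 0; bid 23 gives 10 > 0. Violating.
Others bid (7, 14): truth gives 0; bid 23 gives 7 > 0. Violating.
Others bid (11, 14): truth gives 0; bid 23 gives 3 > 0. Violating.
Others bid (14, 4): truth gives 0; bid 23 gives 10 > 0. Violating.
Others bid (4, 4): truth gives 10; no alternative beats it.
Others bid (4, 7): truth gives 10; no alternative beats it.
(Checking all 25 profiles: 6 have a profitable deviation, 19 do not.)

6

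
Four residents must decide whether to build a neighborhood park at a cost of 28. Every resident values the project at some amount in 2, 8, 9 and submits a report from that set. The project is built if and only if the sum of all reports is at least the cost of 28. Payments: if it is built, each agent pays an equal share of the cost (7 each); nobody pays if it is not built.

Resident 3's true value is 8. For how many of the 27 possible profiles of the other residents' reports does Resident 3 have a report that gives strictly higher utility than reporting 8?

Others report (2, 8, 9): truth gives 0; report 9 gives 1 > 0. Violating.
Others report (2, 9, 8): truth gives 0; report 9 gives 1 > 0. Violating.
Others report (8, 2, 9): truth gives 0; report 9 gives 1 > 0. Violating.
Others report (8, 9, 2): truth gives 0; report 9 gives 1 > 0. Violating.
Others report (2, 2, 2): truth gives 0; no alternative beats it.
Others report (2, 2, 8): truth gives 0; no alternative beats it.
(Checking all 27 profiles: 6 have a profitable deviation, 21 do not.)

6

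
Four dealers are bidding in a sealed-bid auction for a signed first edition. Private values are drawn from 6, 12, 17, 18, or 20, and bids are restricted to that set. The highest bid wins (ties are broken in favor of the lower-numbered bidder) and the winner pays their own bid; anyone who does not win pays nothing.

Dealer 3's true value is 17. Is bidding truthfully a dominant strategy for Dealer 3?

Consider the case where Dealer 1 bids 6, Dealer 2 bids 6 and Dealer 4 bids 6.
Truthful bid 17: wins, pays 17, utility 17 - 17 = 0.
Bid 12 instead: wins, pays 12, utility 17 - 12 = 5.
Since 5 > 0, bidding 12 is strictly better here, so truthful bidding is not dominant.

No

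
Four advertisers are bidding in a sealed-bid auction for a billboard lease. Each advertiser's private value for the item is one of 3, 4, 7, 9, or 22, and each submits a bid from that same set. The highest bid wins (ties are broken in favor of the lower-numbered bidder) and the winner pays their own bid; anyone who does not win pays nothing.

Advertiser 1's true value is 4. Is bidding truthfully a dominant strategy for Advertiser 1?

Consider the case where Advertiser 2 bids 3, Advertiser 3 bids 3 and Advertiser 4 bids 3.
Truthful bid 4: wins, pays 4, utility 4 - 4 = 0.
Bid 3 instead: wins, pays 3, utility 4 - 3 = 1.
Since 1 > 0, bidding 3 is strictly better here, so truthful bidding is not dominant.

No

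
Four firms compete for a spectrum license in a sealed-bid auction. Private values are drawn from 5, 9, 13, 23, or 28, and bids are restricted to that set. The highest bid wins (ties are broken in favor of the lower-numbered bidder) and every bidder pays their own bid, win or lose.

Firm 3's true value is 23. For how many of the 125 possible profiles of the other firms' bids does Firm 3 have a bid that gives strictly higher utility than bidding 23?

Others bid (5, 5, 5): truth gives 0; bid 9 gives 14 > 0. Violating.
Others bid (5, 5, 9): truth gives 0; bid 9 gives 14 > 0. Violating.
Others bid (5, 5, 13): truth gives 0; bid 13 gives 10 > 0. Violating.
Others bid (5, 5, 28): truth gives -23; bid 5 gives -5 > -23. Violating.
Others bid (5, 5, 23): truth gives 0; no alternative beats it.
Others bid (5, 9, 23): truth gives 0; no alternative beats it.
(Checking all 125 profiles: 101 have a profitable deviation, 24 do not.)

101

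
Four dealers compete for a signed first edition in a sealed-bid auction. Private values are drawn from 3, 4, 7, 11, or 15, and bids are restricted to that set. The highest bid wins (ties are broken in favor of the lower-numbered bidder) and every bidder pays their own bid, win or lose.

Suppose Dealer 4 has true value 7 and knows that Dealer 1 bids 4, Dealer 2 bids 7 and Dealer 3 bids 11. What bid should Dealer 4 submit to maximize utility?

Bid 3: loses but pays 3, utility -3.
Bid 4: loses but pays 4, utility -4.
Bid 7: loses but pays 7, utility -7.
Bid 11: loses but pays 11, utility -11.
Bid 15: wins, pays 15, utility 7 - 15 = -8.
The best choice is 3 with utility -3.

3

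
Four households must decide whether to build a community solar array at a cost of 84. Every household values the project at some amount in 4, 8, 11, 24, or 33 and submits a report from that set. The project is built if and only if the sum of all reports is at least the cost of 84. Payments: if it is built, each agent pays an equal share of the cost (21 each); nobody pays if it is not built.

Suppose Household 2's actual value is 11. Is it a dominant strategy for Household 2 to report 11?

No

Consider the case where Household 1 reports 8, Household 3 reports 33 and Household 4 reports 33.
Truthful report 11: project built, pays 21, utility 11 - 21 = -10.
Report 4 instead: project not built, utility 0.
Since 0 > -10, reporting 4 is strictly better here, so truthful reporting is not dominant.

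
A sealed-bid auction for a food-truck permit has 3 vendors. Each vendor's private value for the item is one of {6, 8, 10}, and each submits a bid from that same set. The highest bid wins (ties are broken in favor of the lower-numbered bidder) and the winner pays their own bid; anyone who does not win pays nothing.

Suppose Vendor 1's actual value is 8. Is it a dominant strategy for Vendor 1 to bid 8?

No

Consider the case where Vendor 2 bids 6 and Vendor 3 bids 6.
Truthful bid 8: wins, pays 8, utility 8 - 8 = 0.
Bid 6 instead: wins, pays 6, utility 8 - 6 = 2.
Since 2 > 0, bidding 6 is strictly better here, so truthful bidding is not dominant.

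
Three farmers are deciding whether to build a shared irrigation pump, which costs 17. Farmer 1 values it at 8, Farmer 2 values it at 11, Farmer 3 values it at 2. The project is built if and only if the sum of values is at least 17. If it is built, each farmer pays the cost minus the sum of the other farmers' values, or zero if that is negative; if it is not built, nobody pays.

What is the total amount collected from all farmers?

11

Total value 21 ≥ cost 17, so it is built.
Farmer 1: others sum to 13; max(0, 17 - 13) = 4.
Farmer 2: others sum to 10; max(0, 17 - 10) = 7.
Farmer 3: others sum to 19; max(0, 17 - 19) = 0.
Total collected = 4 + 7 + 0 = 11.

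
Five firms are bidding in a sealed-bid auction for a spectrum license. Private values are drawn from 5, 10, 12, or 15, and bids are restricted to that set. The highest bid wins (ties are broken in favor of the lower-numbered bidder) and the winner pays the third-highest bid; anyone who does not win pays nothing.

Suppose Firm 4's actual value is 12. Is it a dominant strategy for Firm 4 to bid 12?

No

Consider the case where Firm 1 bids 5, Firm 2 bids 5, Firm 3 bids 5 and Firm 5 bids 15.
Truthful bid 12: loses, pays 0, utility 0.
Bid 15 instead: wins, pays 5, utility 12 - 5 = 7.
Since 7 > 0, bidding 15 is strictly better here, so truthful bidding is not dominant.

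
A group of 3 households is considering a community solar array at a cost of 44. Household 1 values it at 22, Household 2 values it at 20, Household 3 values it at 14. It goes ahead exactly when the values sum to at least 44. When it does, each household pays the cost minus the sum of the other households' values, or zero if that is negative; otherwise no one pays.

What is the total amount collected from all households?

20

Total value 56 ≥ cost 44, so it is built.
Household 1: others sum to 34; max(0, 44 - 34) = 10.
Household 2: others sum to 36; max(0, 44 - 36) = 8.
Household 3: others sum to 42; max(0, 44 - 42) = 2.
Total collected = 10 + 8 + 2 = 20.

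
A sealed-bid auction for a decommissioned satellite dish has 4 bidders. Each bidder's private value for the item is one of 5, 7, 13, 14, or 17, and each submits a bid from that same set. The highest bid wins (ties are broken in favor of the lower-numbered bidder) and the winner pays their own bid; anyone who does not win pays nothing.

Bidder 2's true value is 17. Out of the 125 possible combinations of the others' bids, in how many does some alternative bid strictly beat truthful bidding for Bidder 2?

Others bid (5, 5, 5): truth gives 0; bid 7 gives 10 > 0. Violating.
Others bid (5, 5, 7): truth gives 0; bid 7 gives 10 > 0. Violating.
Others bid (5, 5, 13): truth gives 0; bid 13 gives 4 > 0. Violating.
Others bid (5, 5, 14): truth gives 0; bid 14 gives 3 > 0. Violating.
Others bid (5, 5, 17): truth gives 0; no alternative beats it.
Others bid (5, 7, 17): truth gives 0; no alternative beats it.
(Checking all 125 profiles: 48 have a profitable deviation, 77 do not.)

48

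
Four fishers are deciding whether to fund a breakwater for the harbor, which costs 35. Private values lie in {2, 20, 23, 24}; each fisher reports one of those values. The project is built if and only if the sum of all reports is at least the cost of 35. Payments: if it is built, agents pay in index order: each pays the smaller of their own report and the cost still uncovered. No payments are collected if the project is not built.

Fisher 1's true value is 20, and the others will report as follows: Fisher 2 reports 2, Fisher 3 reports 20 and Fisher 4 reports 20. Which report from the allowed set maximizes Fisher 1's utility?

2

Report 2: project built, pays 2, utility 20 - 2 = 18.
Report 20: project built, pays 20, utility 20 - 20 = 0.
Report 23: project built, pays 23, utility 20 - 23 = -3.
Report 24: project built, pays 24, utility 20 - 24 = -4.
The best choice is 2 with utility 18.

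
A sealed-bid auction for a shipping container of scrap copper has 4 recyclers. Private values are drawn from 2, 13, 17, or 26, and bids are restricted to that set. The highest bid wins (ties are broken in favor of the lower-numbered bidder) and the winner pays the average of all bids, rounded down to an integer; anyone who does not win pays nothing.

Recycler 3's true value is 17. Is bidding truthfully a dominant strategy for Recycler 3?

Consider the case where Recycler 1 bids 2, Recycler 2 bids 2 and Recycler 4 bids 2.
Truthful bid 17: wins, pays 5, utility 17 - 5 = 12.
Bid 13 instead: wins, pays 4, utility 17 - 4 = 13.
Since 13 > 12, bidding 13 is strictly better here, so truthful bidding is not dominant.

No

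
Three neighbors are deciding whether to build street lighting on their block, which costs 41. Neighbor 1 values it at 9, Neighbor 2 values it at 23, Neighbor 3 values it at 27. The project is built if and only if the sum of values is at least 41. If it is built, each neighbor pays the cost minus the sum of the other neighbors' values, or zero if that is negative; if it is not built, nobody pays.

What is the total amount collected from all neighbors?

Total value 59 ≥ cost 41, so it is built.
Neighbor 1: others sum to 50; max(0, 41 - 50) = 0.
Neighbor 2: others sum to 36; max(0, 41 - 36) = 5.
Neighbor 3: others sum to 32; max(0, 41 - 32) = 9.
Total collected = 0 + 5 + 9 = 14.

14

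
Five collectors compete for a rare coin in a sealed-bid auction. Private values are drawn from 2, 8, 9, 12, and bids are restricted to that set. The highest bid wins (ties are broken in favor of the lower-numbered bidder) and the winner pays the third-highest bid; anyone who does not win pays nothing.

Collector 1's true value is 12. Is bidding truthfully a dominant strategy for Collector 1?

Yes

Check each profile of the others' bids and compare truth against every alternative bid.
Others bid (2, 2, 2, 12): truth gives 10, best alternative gives 0.
Others bid (2, 2, 12, 2): truth gives 10, best alternative gives 0.
Others bid (2, 12, 2, 2): truth gives 10, best alternative gives 0.
Others bid (12, 2, 2, 2): truth gives 10, best alternative gives 0.
Others bid (2, 2, 8, 12): truth gives 4, best alternative gives 0.
Others bid (2, 2, 12, 8): truth gives 4, best alternative gives 0.
(Remaining 250 profiles checked similarly; truth is weakly best in each.)
In every case the truthful bid is at least as good as any alternative, so it is a dominant strategy.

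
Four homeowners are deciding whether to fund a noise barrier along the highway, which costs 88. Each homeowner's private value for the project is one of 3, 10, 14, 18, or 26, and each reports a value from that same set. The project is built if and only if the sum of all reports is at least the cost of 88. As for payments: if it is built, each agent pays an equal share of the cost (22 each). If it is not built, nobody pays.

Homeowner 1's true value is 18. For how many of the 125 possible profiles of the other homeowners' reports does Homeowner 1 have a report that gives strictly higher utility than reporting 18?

4

Others report (18, 26, 26): truth gives -4; report 3 gives 0 > -4. Violating.
Others report (26, 18, 26): truth gives -4; report 3 gives 0 > -4. Violating.
Others report (26, 26, 18): truth gives -4; report 3 gives 0 > -4. Violating.
Others report (26, 26, 26): truth gives -4; report 3 gives 0 > -4. Violating.
Others report (3, 3, 3): truth gives 0; no alternative beats it.
Others report (3, 3, 10): truth gives 0; no alternative beats it.
(Checking all 125 profiles: 4 have a profitable deviation, 121 do not.)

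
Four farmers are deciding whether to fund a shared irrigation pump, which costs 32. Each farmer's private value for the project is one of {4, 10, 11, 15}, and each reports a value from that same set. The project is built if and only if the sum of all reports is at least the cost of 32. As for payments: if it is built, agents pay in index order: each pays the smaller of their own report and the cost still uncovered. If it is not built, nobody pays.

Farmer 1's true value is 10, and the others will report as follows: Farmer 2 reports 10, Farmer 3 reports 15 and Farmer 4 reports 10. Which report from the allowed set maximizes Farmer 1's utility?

Report 4: project built, pays 4, utility 10 - 4 = 6.
Report 10: project built, pays 10, utility 10 - 10 = 0.
Report 11: project built, pays 11, utility 10 - 11 = -1.
Report 15: project built, pays 15, utility 10 - 15 = -5.
The best choice is 4 with utility 6.

4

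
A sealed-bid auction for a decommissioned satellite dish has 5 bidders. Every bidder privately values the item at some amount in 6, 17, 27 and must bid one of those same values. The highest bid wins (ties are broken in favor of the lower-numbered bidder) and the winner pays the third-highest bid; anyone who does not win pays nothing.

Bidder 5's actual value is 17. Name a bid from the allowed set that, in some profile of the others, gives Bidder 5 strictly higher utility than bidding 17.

Suppose Bidder 1 bids 6, Bidder 2 bids 6, Bidder 3 bids 6 and Bidder 4 bids 17.
Bid 17: loses, pays 0, utility 0.
Bid 27: wins, pays 6, utility 17 - 6 = 11.
So bidding 27 beats truth here (11 > 0).

27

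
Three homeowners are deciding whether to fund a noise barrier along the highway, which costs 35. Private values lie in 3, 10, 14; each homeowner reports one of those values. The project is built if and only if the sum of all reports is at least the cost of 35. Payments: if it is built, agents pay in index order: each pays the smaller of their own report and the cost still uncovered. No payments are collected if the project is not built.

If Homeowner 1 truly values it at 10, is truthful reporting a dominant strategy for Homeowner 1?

Yes

Check each profile of the others' reports and compare truth against every alternative report.
Others report (3, 3): truth gives 0, best alternative gives 0.
Others report (3, 10): truth gives 0, best alternative gives 0.
Others report (3, 14): truth gives 0, best alternative gives 0.
Others report (10, 3): truth gives 0, best alternative gives 0.
Others report (10, 10): truth gives 0, best alternative gives 0.
Others report (10, 14): truth gives 0, best alternative gives 0.
(Remaining 3 profiles checked similarly; truth is weakly best in each.)
In every case the truthful report is at least as good as any alternative, so it is a dominant strategy.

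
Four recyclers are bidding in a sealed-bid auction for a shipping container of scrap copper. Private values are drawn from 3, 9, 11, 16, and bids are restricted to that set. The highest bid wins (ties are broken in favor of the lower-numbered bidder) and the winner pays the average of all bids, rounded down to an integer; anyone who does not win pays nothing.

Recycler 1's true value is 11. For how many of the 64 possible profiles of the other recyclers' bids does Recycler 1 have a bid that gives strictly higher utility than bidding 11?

Others bid (3, 3, 3): truth gives 6; bid 3 gives 8 > 6. Violating.
Others bid (3, 3, 16): truth gives 0; bid 16 gives 2 > 0. Violating.
Others bid (3, 9, 9): truth gives 3; bid 9 gives 4 > 3. Violating.
Others bid (3, 16, 3): truth gives 0; bid 16 gives 2 > 0. Violating.
Others bid (3, 3, 9): truth gives 5; no alternative beats it.
Others bid (3, 3, 11): truth gives 4; no alternative beats it.
(Checking all 64 profiles: 7 have a profitable deviation, 57 do not.)

7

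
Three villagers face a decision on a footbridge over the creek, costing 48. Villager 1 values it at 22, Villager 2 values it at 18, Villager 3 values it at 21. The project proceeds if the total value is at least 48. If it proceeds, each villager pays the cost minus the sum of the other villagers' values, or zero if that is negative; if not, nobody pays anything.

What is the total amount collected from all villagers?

22

Total value 61 ≥ cost 48, so it is built.
Villager 1: others sum to 39; max(0, 48 - 39) = 9.
Villager 2: others sum to 43; max(0, 48 - 43) = 5.
Villager 3: others sum to 40; max(0, 48 - 40) = 8.
Total collected = 9 + 5 + 8 = 22.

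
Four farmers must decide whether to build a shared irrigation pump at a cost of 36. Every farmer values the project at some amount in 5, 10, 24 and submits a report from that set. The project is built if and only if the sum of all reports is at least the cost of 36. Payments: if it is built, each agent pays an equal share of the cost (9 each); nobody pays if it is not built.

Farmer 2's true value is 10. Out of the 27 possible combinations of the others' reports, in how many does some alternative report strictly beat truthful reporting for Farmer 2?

Others report (5, 5, 5): truth gives 0; report 24 gives 1 > 0. Violating.
Others report (5, 5, 10): truth gives 0; report 24 gives 1 > 0. Violating.
Others report (5, 10, 5): truth gives 0; report 24 gives 1 > 0. Violating.
Others report (5, 10, 10): truth gives 0; report 24 gives 1 > 0. Violating.
Others report (5, 5, 24): truth gives 1; no alternative beats it.
Others report (5, 10, 24): truth gives 1; no alternative beats it.
(Checking all 27 profiles: 7 have a profitable deviation, 20 do not.)

7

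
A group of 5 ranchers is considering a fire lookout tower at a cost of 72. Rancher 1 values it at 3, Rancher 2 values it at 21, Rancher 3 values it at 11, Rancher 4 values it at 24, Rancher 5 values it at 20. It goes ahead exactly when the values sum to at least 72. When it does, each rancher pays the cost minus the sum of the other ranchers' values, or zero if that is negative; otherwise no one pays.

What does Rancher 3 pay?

4

Total value 79 ≥ cost 72, so the project is built.
The other ranchers' values sum to 68.
Cost minus that sum is 72 - 68 = 4.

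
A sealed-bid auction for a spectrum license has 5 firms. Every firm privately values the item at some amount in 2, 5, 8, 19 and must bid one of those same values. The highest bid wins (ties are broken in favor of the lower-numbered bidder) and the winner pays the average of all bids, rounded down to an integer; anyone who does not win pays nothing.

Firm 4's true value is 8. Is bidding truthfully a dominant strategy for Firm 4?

Consider the case where Firm 1 bids 2, Firm 2 bids 2, Firm 3 bids 2 and Firm 5 bids 2.
Truthful bid 8: wins, pays 3, utility 8 - 3 = 5.
Bid 5 instead: wins, pays 2, utility 8 - 2 = 6.
Since 6 > 5, bidding 5 is strictly better here, so truthful bidding is not dominant.

No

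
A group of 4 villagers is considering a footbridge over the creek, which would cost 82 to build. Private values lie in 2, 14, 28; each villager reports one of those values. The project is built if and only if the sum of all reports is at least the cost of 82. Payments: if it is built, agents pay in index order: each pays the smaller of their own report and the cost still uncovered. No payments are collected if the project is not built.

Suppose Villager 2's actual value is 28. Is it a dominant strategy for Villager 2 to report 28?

No

Consider the case where Villager 1 reports 14, Villager 3 reports 28 and Villager 4 reports 28.
Truthful report 28: project built, pays 28, utility 28 - 28 = 0.
Report 14 instead: project built, pays 14, utility 28 - 14 = 14.
Since 14 > 0, reporting 14 is strictly better here, so truthful reporting is not dominant.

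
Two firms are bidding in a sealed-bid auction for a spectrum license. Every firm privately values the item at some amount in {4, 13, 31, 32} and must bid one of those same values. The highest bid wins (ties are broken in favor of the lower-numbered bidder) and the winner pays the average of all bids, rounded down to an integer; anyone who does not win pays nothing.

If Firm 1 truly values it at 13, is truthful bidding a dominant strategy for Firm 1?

No

Consider the case where Firm 2 bids 4.
Truthful bid 13: wins, pays 8, utility 13 - 8 = 5.
Bid 4 instead: wins, pays 4, utility 13 - 4 = 9.
Since 9 > 5, bidding 4 is strictly better here, so truthful bidding is not dominant.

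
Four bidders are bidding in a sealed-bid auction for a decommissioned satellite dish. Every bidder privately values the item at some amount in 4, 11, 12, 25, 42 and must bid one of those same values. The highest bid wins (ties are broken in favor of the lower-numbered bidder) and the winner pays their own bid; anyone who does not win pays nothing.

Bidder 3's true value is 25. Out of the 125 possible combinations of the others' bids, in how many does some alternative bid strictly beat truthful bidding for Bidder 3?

Others bid (4, 4, 4): truth gives 0; bid 11 gives 14 > 0. Violating.
Others bid (4, 4, 11): truth gives 0; bid 11 gives 14 > 0. Violating.
Others bid (4, 4, 12): truth gives 0; bid 12 gives 13 > 0. Violating.
Others bid (4, 11, 4): truth gives 0; bid 12 gives 13 > 0. Violating.
Others bid (4, 4, 25): truth gives 0; no alternative beats it.
Others bid (4, 4, 42): truth gives 0; no alternative beats it.
(Checking all 125 profiles: 12 have a profitable deviation, 113 do not.)

12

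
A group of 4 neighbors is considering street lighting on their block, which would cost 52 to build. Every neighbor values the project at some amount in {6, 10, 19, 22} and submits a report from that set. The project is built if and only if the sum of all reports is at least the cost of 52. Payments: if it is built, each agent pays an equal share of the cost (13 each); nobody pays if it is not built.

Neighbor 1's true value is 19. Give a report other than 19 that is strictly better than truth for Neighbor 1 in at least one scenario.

Suppose Neighbor 2 reports 6, Neighbor 3 reports 6 and Neighbor 4 reports 19.
Report 19: project not built, utility 0.
Report 22: project built, pays 13, utility 19 - 13 = 6.
So reporting 22 beats truth here (6 > 0).

22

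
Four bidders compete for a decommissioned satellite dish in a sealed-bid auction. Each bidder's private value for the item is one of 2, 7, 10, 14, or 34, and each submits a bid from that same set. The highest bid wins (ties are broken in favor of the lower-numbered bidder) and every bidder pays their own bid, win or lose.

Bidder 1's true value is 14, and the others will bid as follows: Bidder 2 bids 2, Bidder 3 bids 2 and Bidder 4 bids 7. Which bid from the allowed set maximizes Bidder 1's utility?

Bid 2: loses but pays 2, utility -2.
Bid 7: wins, pays 7, utility 14 - 7 = 7.
Bid 10: wins, pays 10, utility 14 - 10 = 4.
Bid 14: wins, pays 14, utility 14 - 14 = 0.
Bid 34: wins, pays 34, utility 14 - 34 = -20.
The best choice is 7 with utility 7.

7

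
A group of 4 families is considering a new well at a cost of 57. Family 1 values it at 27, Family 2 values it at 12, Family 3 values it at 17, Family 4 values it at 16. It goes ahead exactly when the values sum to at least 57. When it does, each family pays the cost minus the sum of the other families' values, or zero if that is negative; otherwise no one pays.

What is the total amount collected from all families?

15

Total value 72 ≥ cost 57, so it is built.
Family 1: others sum to 45; max(0, 57 - 45) = 12.
Family 2: others sum to 60; max(0, 57 - 60) = 0.
Family 3: others sum to 55; max(0, 57 - 55) = 2.
Family 4: others sum to 56; max(0, 57 - 56) = 1.
Total collected = 12 + 0 + 2 + 1 = 15.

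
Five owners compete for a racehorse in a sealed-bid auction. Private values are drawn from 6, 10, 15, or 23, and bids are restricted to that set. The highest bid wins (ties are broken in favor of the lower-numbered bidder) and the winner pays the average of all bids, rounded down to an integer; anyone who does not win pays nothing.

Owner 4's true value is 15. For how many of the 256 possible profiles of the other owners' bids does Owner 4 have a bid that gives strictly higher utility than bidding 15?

64

Others bid (6, 6, 6, 6): truth gives 8; bid 10 gives 9 > 8. Violating.
Others bid (6, 6, 6, 10): truth gives 7; bid 10 gives 8 > 7. Violating.
Others bid (6, 6, 6, 23): truth gives 0; bid 23 gives 3 > 0. Violating.
Others bid (6, 6, 10, 23): truth gives 0; bid 23 gives 2 > 0. Violating.
Others bid (6, 6, 6, 15): truth gives 6; no alternative beats it.
Others bid (6, 6, 10, 6): truth gives 7; no alternative beats it.
(Checking all 256 profiles: 64 have a profitable deviation, 192 do not.)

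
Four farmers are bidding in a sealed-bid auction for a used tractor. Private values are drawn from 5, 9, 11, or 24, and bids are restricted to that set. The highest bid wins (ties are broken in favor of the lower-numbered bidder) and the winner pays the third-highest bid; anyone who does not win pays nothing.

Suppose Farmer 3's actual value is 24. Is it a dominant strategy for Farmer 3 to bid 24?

Check each profile of the others' bids and compare truth against every alternative bid.
Others bid (5, 5, 24): truth gives 19, best alternative gives 0.
Others bid (5, 11, 5): truth gives 19, best alternative gives 0.
Others bid (11, 5, 5): truth gives 19, best alternative gives 0.
Others bid (5, 9, 24): truth gives 15, best alternative gives 0.
Others bid (5, 11, 9): truth gives 15, best alternative gives 0.
Others bid (9, 5, 24): truth gives 15, best alternative gives 0.
(Remaining 58 profiles checked similarly; truth is weakly best in each.)
In every case the truthful bid is at least as good as any alternative, so it is a dominant strategy.

Yes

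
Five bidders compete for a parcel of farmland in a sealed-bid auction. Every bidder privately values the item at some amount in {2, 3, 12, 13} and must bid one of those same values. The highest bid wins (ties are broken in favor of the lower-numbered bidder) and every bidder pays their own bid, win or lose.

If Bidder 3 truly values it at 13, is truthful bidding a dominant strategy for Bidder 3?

Consider the case where Bidder 1 bids 2, Bidder 2 bids 2, Bidder 4 bids 2 and Bidder 5 bids 2.
Truthful bid 13: wins, pays 13, utility 13 - 13 = 0.
Bid 3 instead: wins, pays 3, utility 13 - 3 = 10.
Since 10 > 0, bidding 3 is strictly better here, so truthful bidding is not dominant.

No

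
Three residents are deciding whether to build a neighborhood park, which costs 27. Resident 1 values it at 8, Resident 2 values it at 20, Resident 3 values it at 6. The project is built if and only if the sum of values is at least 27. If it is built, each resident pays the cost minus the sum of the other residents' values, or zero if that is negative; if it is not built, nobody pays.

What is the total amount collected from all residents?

14

Total value 34 ≥ cost 27, so it is built.
Resident 1: others sum to 26; max(0, 27 - 26) = 1.
Resident 2: others sum to 14; max(0, 27 - 14) = 13.
Resident 3: others sum to 28; max(0, 27 - 28) = 0.
Total collected = 1 + 13 + 0 = 14.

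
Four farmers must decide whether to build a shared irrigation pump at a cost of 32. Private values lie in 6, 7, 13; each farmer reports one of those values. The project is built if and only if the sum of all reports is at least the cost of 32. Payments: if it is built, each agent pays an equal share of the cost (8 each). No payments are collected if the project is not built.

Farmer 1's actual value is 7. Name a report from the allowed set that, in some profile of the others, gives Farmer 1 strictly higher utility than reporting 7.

6

Suppose Farmer 2 reports 6, Farmer 3 reports 6 and Farmer 4 reports 13.
Report 7: project built, pays 8, utility 7 - 8 = -1.
Report 6: project not built, utility 0.
So reporting 6 beats truth here (0 > -1).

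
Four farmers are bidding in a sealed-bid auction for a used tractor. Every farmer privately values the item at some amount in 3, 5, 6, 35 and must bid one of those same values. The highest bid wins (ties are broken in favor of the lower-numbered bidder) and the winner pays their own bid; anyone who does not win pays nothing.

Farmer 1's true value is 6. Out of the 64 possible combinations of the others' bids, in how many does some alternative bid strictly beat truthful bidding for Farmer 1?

Others bid (3, 3, 3): truth gives 0; bid 3 gives 3 > 0. Violating.
Others bid (3, 3, 5): truth gives 0; bid 5 gives 1 > 0. Violating.
Others bid (3, 5, 3): truth gives 0; bid 5 gives 1 > 0. Violating.
Others bid (3, 5, 5): truth gives 0; bid 5 gives 1 > 0. Violating.
Others bid (3, 3, 6): truth gives 0; no alternative beats it.
Others bid (3, 3, 35): truth gives 0; no alternative beats it.
(Checking all 64 profiles: 8 have a profitable deviation, 56 do not.)

8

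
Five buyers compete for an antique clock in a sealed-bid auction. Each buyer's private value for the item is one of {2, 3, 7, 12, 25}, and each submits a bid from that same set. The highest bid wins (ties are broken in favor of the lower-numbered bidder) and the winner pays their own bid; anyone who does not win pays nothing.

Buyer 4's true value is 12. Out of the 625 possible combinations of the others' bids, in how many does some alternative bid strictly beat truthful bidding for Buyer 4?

24

Others bid (2, 2, 2, 2): truth gives 0; bid 3 gives 9 > 0. Violating.
Others bid (2, 2, 2, 3): truth gives 0; bid 3 gives 9 > 0. Violating.
Others bid (2, 2, 2, 7): truth gives 0; bid 7 gives 5 > 0. Violating.
Others bid (2, 2, 3, 2): truth gives 0; bid 7 gives 5 > 0. Violating.
Others bid (2, 2, 2, 12): truth gives 0; no alternative beats it.
Others bid (2, 2, 2, 25): truth gives 0; no alternative beats it.
(Checking all 625 profiles: 24 have a profitable deviation, 601 do not.)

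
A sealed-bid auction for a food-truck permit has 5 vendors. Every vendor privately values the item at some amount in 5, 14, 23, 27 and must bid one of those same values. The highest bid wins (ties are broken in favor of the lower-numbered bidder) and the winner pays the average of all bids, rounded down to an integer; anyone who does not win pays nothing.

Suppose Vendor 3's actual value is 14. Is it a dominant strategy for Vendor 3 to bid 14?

No

Consider the case where Vendor 1 bids 5, Vendor 2 bids 5, Vendor 4 bids 5 and Vendor 5 bids 23.
Truthful bid 14: loses, pays 0, utility 0.
Bid 23 instead: wins, pays 12, utility 14 - 12 = 2.
Since 2 > 0, bidding 23 is strictly better here, so truthful bidding is not dominant.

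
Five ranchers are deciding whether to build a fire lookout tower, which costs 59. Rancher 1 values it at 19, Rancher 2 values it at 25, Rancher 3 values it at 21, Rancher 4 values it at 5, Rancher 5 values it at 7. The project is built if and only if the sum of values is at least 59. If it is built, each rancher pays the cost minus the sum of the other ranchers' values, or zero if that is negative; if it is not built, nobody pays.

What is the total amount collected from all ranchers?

Total value 77 ≥ cost 59, so it is built.
Rancher 1: others sum to 58; max(0, 59 - 58) = 1.
Rancher 2: others sum to 52; max(0, 59 - 52) = 7.
Rancher 3: others sum to 56; max(0, 59 - 56) = 3.
Rancher 4: others sum to 72; max(0, 59 - 72) = 0.
Rancher 5: others sum to 70; max(0, 59 - 70) = 0.
Total collected = 1 + 7 + 3 + 0 + 0 = 11.

11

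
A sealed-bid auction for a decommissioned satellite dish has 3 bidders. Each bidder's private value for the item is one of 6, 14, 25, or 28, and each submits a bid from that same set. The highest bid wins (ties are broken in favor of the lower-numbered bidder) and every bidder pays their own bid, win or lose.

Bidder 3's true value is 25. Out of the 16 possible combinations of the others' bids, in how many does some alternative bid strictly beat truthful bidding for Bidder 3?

13

Others bid (6, 6): truth gives 0; bid 14 gives 11 > 0. Violating.
Others bid (6, 25): truth gives -25; bid 28 gives -3 > -25. Violating.
Others bid (6, 28): truth gives -25; bid 6 gives -6 > -25. Violating.
Others bid (14, 25): truth gives -25; bid 28 gives -3 > -25. Violating.
Others bid (6, 14): truth gives 0; no alternative beats it.
Others bid (14, 6): truth gives 0; no alternative beats it.
(Checking all 16 profiles: 13 have a profitable deviation, 3 do not.)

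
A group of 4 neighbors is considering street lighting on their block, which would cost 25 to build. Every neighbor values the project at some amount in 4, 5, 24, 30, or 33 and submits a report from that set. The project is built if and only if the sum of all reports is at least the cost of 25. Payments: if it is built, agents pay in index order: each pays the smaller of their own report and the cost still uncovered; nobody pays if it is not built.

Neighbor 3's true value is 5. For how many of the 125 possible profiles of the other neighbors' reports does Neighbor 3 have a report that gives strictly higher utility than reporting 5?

Others report (4, 4, 24): truth gives 0; report 4 gives 1 > 0. Violating.
Others report (4, 4, 30): truth gives 0; report 4 gives 1 > 0. Violating.
Others report (4, 4, 33): truth gives 0; report 4 gives 1 > 0. Violating.
Others report (4, 5, 24): truth gives 0; report 4 gives 1 > 0. Violating.
Others report (4, 4, 4): truth gives 0; no alternative beats it.
Others report (4, 4, 5): truth gives 0; no alternative beats it.
(Checking all 125 profiles: 12 have a profitable deviation, 113 do not.)

12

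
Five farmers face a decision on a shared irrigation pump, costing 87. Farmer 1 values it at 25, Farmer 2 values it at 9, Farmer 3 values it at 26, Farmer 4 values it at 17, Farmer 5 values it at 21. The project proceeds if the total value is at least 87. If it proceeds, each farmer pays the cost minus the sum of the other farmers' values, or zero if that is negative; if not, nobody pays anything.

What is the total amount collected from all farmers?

45

Total value 98 ≥ cost 87, so it is built.
Farmer 1: others sum to 73; max(0, 87 - 73) = 14.
Farmer 2: others sum to 89; max(0, 87 - 89) = 0.
Farmer 3: others sum to 72; max(0, 87 - 72) = 15.
Farmer 4: others sum to 81; max(0, 87 - 81) = 6.
Farmer 5: others sum to 77; max(0, 87 - 77) = 10.
Total collected = 14 + 0 + 15 + 6 + 10 = 45.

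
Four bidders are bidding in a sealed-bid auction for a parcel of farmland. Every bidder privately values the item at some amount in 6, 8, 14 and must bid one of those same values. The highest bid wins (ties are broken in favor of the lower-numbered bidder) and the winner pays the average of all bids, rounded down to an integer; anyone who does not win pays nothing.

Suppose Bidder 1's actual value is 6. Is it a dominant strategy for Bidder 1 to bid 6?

Check each profile of the others' bids and compare truth against every alternative bid.
Others bid (8, 8, 8): truth gives 0, best alternative gives -2.
Others bid (6, 6, 8): truth gives 0, best alternative gives -1.
Others bid (6, 8, 6): truth gives 0, best alternative gives -1.
Others bid (6, 8, 8): truth gives 0, best alternative gives -1.
Others bid (8, 6, 6): truth gives 0, best alternative gives -1.
Others bid (8, 6, 8): truth gives 0, best alternative gives -1.
(Remaining 21 profiles checked similarly; truth is weakly best in each.)
In every case the truthful bid is at least as good as any alternative, so it is a dominant strategy.

Yes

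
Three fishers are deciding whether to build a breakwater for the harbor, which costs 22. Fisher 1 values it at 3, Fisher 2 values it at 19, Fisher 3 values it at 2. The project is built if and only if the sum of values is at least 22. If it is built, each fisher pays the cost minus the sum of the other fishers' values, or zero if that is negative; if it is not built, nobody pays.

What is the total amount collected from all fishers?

18

Total value 24 ≥ cost 22, so it is built.
Fisher 1: others sum to 21; max(0, 22 - 21) = 1.
Fisher 2: others sum to 5; max(0, 22 - 5) = 17.
Fisher 3: others sum to 22; max(0, 22 - 22) = 0.
Total collected = 1 + 17 + 0 = 18.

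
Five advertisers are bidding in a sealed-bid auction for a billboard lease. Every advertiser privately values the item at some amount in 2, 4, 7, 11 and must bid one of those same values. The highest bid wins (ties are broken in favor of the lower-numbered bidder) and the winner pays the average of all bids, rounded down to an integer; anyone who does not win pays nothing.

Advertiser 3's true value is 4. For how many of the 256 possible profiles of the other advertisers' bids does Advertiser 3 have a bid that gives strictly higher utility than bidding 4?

Others bid (2, 4, 2, 2): truth gives 0; bid 7 gives 1 > 0. Violating.
Others bid (2, 4, 2, 4): truth gives 0; bid 7 gives 1 > 0. Violating.
Others bid (2, 4, 4, 2): truth gives 0; bid 7 gives 1 > 0. Violating.
Others bid (4, 2, 2, 2): truth gives 0; bid 7 gives 1 > 0. Violating.
Others bid (2, 2, 2, 2): truth gives 2; no alternative beats it.
Others bid (2, 2, 2, 4): truth gives 2; no alternative beats it.
(Checking all 256 profiles: 7 have a profitable deviation, 249 do not.)

7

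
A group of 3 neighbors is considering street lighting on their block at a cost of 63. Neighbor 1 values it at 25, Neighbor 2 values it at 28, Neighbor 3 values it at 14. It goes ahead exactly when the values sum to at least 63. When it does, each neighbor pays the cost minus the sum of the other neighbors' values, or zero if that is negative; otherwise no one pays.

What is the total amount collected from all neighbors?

Total value 67 ≥ cost 63, so it is built.
Neighbor 1: others sum to 42; max(0, 63 - 42) = 21.
Neighbor 2: others sum to 39; max(0, 63 - 39) = 24.
Neighbor 3: others sum to 53; max(0, 63 - 53) = 10.
Total collected = 21 + 24 + 10 = 55.

55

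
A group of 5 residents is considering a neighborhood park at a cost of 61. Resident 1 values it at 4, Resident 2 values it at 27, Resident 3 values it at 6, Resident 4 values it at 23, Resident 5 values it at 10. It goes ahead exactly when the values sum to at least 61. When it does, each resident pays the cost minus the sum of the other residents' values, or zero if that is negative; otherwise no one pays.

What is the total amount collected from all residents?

Total value 70 ≥ cost 61, so it is built.
Resident 1: others sum to 66; max(0, 61 - 66) = 0.
Resident 2: others sum to 43; max(0, 61 - 43) = 18.
Resident 3: others sum to 64; max(0, 61 - 64) = 0.
Resident 4: others sum to 47; max(0, 61 - 47) = 14.
Resident 5: others sum to 60; max(0, 61 - 60) = 1.
Total collected = 0 + 18 + 0 + 14 + 1 = 33.

33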